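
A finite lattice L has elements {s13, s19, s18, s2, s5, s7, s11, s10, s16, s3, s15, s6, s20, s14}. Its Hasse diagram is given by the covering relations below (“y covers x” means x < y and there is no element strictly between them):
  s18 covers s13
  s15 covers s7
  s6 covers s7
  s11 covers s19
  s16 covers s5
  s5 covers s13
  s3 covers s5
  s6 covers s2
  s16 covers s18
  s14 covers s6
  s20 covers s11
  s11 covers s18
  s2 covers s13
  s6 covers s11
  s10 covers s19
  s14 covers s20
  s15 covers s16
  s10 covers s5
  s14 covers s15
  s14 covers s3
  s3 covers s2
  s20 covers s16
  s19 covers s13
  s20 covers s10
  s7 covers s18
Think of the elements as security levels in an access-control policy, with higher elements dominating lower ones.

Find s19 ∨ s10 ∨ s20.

Common upper bounds of {s19, s10, s20}: s14, s20.
The least among these is s20.

s20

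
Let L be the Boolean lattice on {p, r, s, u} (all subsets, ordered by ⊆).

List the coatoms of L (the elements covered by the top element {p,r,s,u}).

{p,r,s}, {p,r,u}, {p,s,u}, {r,s,u}

The coatoms are exactly the elements covered by {p,r,s,u}: {p,r,s}, {p,r,u}, {p,s,u}, {r,s,u}.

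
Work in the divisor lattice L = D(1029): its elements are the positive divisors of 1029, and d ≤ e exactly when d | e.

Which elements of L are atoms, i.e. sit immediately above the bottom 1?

3, 7

The atoms are exactly the elements that cover 1: 3, 7.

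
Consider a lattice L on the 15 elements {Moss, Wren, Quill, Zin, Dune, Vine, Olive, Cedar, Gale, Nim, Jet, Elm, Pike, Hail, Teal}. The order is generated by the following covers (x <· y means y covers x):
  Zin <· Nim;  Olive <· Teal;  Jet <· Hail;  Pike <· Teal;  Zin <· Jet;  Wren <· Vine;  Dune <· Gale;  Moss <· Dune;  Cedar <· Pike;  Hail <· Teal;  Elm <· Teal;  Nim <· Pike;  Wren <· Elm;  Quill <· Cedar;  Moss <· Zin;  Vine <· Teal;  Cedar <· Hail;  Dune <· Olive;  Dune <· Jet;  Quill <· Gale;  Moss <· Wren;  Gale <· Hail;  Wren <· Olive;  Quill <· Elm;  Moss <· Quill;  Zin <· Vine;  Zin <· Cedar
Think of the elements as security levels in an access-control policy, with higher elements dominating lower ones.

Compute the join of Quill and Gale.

Gale

Common upper bounds of {Quill, Gale}: Gale, Hail, Teal.
The least among these is Gale.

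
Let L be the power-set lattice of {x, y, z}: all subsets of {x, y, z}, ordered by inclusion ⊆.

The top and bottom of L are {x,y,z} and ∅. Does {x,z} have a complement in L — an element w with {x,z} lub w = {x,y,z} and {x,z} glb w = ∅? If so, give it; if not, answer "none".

{y}

Need w with {x,z} ∨ w = {x,y,z} and {x,z} ∧ w = ∅.
Checking each element gives: {y}.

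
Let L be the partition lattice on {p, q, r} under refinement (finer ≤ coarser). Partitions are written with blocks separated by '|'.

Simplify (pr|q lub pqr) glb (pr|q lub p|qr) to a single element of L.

pqr

pr|q ∨ pqr = pqr
pr|q ∨ p|qr = pqr
pqr ∧ pqr = pqr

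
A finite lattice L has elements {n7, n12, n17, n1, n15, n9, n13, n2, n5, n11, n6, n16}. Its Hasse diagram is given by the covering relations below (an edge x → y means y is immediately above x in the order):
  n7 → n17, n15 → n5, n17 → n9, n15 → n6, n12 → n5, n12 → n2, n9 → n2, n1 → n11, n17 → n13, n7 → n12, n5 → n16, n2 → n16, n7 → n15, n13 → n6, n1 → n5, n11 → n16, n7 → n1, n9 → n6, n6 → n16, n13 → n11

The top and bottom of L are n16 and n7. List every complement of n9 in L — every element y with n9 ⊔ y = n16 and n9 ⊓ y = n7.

Need y with n9 ∨ y = n16 and n9 ∧ y = n7.
Checking each element gives: n1, n5.

n1, n5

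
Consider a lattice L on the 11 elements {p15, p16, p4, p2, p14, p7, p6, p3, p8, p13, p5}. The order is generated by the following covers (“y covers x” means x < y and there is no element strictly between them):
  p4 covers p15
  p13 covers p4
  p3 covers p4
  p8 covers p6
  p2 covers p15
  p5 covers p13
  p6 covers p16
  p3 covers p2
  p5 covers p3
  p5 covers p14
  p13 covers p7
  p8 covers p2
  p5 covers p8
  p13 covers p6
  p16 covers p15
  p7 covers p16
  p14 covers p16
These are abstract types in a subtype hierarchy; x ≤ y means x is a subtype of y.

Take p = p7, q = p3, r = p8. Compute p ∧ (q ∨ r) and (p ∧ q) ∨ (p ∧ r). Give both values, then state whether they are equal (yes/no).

q ∨ r = p5, so p ∧ (q ∨ r) = p7 ∧ p5 = p7.
p ∧ q = p15 and p ∧ r = p16, so (p ∧ q) ∨ (p ∧ r) = p15 ∨ p16 = p16.
Equal: no.

p7; p16; no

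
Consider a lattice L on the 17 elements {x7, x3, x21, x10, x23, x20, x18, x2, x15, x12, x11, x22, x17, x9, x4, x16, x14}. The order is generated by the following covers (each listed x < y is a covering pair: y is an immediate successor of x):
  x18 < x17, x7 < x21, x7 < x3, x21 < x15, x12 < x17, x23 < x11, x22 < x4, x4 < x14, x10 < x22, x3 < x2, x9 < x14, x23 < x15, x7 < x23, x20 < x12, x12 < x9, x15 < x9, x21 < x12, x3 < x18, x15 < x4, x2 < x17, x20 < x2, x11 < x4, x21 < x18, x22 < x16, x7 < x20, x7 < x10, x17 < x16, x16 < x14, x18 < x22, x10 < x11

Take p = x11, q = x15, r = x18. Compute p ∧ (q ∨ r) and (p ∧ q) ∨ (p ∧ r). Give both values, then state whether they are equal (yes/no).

x11; x23; no

q ∨ r = x4, so p ∧ (q ∨ r) = x11 ∧ x4 = x11.
p ∧ q = x23 and p ∧ r = x7, so (p ∧ q) ∨ (p ∧ r) = x23 ∨ x7 = x23.
Equal: no.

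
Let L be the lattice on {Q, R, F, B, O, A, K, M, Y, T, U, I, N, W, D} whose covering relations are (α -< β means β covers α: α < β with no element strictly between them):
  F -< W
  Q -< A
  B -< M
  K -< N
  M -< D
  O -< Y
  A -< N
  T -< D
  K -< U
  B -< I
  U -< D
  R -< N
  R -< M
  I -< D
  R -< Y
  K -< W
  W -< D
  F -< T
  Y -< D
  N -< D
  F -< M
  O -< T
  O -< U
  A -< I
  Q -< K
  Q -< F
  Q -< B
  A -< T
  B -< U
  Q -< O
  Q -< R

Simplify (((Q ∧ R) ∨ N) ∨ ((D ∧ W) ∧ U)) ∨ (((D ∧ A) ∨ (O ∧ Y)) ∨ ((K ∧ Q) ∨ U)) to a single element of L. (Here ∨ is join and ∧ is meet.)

Q ∧ R = Q
Q ∨ N = N
D ∧ W = W
W ∧ U = K
N ∨ K = N
D ∧ A = A
O ∧ Y = O
A ∨ O = T
K ∧ Q = Q
Q ∨ U = U
T ∨ U = D
N ∨ D = D

D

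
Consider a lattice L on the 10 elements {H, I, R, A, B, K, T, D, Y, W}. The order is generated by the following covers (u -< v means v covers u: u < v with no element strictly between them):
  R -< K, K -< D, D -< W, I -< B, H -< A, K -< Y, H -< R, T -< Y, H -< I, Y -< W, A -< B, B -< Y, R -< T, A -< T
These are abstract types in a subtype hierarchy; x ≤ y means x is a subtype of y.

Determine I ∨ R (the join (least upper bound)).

Common upper bounds of {I, R}: W, Y.
The least among these is Y.

Y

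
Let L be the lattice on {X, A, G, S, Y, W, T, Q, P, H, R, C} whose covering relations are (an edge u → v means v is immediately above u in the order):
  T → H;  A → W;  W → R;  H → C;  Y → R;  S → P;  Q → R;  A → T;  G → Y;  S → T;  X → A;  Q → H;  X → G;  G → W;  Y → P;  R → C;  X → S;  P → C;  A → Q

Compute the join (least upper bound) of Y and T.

C

Common upper bounds of {Y, T}: C.
The least among these is C.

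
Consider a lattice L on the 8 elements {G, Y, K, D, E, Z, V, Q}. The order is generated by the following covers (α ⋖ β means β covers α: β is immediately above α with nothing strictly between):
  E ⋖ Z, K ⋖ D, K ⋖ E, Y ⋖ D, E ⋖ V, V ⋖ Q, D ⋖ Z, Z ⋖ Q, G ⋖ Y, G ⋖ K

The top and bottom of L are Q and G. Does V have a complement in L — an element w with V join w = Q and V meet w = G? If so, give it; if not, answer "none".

Need w with V ∨ w = Q and V ∧ w = G.
Checking each element gives: Y.

Y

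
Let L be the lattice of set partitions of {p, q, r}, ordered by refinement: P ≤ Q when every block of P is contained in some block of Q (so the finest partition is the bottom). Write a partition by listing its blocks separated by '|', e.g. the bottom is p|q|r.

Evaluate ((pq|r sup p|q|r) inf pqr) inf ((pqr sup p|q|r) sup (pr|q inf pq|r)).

pq|r

pq|r ∨ p|q|r = pq|r
pq|r ∧ pqr = pq|r
pqr ∨ p|q|r = pqr
pr|q ∧ pq|r = p|q|r
pqr ∨ p|q|r = pqr
pq|r ∧ pqr = pq|r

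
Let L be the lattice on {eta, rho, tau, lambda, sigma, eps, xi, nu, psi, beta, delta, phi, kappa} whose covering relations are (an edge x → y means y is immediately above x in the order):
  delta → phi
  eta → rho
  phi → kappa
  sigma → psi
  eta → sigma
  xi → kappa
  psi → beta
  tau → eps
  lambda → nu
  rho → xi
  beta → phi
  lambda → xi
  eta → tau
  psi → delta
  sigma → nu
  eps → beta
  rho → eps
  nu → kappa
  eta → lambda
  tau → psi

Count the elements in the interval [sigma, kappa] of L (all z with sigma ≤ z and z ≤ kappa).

The interval [sigma, kappa] = {beta, delta, kappa, nu, phi, psi, sigma}, which has 7 elements.

7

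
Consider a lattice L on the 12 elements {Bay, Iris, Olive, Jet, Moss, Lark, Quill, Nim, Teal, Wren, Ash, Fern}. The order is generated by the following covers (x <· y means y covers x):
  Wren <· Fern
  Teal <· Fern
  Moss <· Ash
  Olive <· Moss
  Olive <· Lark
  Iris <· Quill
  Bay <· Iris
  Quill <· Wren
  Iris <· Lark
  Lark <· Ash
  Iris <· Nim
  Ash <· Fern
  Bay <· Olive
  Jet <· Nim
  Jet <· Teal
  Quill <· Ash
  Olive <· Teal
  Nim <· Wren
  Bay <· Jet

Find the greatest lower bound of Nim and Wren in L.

Nim

Common lower bounds of {Nim, Wren}: Bay, Iris, Jet, Nim.
The greatest among these is Nim.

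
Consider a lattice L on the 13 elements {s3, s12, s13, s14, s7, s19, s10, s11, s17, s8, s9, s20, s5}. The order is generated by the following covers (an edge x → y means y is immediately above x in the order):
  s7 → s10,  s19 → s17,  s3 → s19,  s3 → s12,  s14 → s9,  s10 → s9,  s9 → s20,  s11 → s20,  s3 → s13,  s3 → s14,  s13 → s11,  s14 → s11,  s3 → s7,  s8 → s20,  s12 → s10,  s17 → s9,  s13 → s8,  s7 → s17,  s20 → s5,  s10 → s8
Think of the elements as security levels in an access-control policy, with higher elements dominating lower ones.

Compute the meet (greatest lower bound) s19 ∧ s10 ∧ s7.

s3

Common lower bounds of {s19, s10, s7}: s3.
The greatest among these is s3.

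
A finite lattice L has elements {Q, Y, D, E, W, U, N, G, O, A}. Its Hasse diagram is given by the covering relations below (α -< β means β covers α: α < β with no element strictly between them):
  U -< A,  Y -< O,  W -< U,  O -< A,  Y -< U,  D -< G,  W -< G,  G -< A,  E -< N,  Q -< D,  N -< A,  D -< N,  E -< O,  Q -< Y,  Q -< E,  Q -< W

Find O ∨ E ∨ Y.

O

Common upper bounds of {O, E, Y}: A, O.
The least among these is O.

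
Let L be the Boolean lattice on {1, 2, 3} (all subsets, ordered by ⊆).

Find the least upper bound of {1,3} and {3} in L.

{1,3}

Under ⊆, join is union: {1,3} ∪ {3} = {1,3}.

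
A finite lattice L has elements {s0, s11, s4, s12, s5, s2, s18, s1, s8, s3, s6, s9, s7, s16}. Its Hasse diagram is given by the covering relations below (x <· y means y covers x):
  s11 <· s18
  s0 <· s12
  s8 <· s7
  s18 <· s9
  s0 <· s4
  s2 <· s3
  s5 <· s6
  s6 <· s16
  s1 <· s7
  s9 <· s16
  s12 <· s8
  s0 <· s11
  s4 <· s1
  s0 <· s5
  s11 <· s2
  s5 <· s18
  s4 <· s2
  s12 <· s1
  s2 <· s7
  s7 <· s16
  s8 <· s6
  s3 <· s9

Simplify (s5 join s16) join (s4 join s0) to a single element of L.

s5 ∨ s16 = s16
s4 ∨ s0 = s4
s16 ∨ s4 = s16

s16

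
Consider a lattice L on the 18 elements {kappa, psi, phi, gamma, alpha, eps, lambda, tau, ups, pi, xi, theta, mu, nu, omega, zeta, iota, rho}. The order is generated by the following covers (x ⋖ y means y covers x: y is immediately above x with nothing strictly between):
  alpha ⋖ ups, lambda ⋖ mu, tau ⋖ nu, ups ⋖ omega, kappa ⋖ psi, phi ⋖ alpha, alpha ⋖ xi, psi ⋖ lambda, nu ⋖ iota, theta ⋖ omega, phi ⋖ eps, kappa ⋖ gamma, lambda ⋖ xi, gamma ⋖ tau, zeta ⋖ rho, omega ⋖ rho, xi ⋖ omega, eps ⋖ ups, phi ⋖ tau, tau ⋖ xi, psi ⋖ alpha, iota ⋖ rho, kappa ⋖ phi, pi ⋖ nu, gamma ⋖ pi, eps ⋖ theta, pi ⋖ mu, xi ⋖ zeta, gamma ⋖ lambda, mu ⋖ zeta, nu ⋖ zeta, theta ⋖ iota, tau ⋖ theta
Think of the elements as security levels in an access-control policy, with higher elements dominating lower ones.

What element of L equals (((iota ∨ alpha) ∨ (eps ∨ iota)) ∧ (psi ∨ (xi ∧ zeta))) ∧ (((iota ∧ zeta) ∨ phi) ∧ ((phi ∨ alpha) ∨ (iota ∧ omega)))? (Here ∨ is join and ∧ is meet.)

iota ∨ alpha = rho
eps ∨ iota = iota
rho ∨ iota = rho
xi ∧ zeta = xi
psi ∨ xi = xi
rho ∧ xi = xi
iota ∧ zeta = nu
nu ∨ phi = nu
phi ∨ alpha = alpha
iota ∧ omega = theta
alpha ∨ theta = omega
nu ∧ omega = tau
xi ∧ tau = tau

tau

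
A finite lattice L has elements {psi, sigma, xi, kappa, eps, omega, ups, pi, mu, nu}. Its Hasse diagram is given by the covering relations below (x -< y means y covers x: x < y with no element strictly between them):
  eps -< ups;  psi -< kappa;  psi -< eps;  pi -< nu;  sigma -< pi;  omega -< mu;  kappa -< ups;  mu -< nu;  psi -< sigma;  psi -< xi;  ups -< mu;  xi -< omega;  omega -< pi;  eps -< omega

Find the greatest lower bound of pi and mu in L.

Common lower bounds of {pi, mu}: eps, omega, psi, xi.
The greatest among these is omega.

omega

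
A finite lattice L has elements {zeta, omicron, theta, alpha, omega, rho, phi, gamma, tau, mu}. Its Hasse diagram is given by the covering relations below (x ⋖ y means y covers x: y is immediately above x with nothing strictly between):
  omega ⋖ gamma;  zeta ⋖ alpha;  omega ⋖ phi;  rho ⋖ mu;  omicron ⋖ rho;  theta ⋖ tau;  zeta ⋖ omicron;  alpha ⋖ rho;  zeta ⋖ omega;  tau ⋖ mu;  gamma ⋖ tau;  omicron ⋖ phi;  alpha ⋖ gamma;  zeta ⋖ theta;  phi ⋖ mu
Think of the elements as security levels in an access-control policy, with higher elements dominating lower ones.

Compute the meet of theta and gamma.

Common lower bounds of {theta, gamma}: zeta.
The greatest among these is zeta.

zeta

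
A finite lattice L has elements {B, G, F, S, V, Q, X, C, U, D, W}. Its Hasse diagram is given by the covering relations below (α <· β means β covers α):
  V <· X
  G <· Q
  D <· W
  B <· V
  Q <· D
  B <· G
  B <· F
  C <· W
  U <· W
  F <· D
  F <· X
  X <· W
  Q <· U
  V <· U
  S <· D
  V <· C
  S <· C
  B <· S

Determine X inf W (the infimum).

X

Common lower bounds of {X, W}: B, F, V, X.
The greatest among these is X.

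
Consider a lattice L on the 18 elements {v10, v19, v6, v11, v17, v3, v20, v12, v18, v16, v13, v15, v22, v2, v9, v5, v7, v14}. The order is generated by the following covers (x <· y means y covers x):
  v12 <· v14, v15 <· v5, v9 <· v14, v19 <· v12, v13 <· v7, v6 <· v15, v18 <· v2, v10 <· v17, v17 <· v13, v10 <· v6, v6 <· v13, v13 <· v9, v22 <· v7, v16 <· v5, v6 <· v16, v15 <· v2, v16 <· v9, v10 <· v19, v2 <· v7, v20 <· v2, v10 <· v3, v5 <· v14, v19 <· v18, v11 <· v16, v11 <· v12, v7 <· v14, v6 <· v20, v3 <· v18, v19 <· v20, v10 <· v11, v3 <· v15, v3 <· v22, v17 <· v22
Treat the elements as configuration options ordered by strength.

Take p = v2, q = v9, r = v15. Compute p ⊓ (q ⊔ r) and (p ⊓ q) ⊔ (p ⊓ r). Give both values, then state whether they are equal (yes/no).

q ⊔ r = v14, so p ⊓ (q ⊔ r) = v2 ⊓ v14 = v2.
p ⊓ q = v6 and p ⊓ r = v15, so (p ⊓ q) ⊔ (p ⊓ r) = v6 ⊔ v15 = v15.
Equal: no.

v2; v15; no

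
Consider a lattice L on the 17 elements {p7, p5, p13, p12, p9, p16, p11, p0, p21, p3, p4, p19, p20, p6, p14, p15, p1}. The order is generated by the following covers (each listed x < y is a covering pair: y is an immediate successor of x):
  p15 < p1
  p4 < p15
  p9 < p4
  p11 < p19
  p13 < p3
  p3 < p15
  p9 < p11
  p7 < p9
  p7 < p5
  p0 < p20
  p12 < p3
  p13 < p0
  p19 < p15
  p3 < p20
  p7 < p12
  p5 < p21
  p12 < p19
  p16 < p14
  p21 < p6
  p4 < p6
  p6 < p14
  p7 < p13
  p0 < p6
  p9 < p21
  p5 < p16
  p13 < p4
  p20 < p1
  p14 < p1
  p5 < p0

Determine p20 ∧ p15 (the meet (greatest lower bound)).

p3

Common lower bounds of {p20, p15}: p12, p13, p3, p7.
The greatest among these is p3.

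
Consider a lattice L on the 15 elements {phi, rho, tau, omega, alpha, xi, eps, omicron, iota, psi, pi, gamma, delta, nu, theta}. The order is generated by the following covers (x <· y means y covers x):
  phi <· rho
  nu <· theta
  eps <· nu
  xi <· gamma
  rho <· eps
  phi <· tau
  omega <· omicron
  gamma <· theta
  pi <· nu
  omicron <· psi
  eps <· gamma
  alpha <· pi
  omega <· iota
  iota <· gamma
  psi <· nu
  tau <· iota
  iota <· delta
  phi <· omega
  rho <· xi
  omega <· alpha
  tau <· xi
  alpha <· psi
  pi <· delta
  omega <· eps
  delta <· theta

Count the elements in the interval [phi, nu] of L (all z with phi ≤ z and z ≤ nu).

9

The interval [phi, nu] = {alpha, eps, nu, omega, omicron, phi, pi, psi, rho}, which has 9 elements.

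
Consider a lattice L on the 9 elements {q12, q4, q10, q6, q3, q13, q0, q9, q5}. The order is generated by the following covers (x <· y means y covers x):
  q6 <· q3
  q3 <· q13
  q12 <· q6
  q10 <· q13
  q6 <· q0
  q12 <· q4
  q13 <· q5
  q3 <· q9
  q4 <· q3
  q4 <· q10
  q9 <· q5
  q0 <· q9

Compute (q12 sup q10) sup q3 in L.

q12 ∨ q10 = q10
q10 ∨ q3 = q13

q13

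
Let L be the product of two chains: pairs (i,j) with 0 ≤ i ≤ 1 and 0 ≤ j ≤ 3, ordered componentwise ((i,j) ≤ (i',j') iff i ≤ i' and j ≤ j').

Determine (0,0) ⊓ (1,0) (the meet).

In a product of chains, the meet is componentwise min, giving (0,0).

(0,0)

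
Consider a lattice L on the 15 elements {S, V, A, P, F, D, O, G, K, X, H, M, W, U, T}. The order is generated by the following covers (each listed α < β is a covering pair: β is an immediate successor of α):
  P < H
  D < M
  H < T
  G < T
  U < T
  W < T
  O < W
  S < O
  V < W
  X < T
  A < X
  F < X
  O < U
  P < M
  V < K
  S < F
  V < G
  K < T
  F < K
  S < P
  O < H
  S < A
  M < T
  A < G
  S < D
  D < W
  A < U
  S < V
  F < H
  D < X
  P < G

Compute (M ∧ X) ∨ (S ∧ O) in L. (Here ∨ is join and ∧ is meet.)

D

M ∧ X = D
S ∧ O = S
D ∨ S = D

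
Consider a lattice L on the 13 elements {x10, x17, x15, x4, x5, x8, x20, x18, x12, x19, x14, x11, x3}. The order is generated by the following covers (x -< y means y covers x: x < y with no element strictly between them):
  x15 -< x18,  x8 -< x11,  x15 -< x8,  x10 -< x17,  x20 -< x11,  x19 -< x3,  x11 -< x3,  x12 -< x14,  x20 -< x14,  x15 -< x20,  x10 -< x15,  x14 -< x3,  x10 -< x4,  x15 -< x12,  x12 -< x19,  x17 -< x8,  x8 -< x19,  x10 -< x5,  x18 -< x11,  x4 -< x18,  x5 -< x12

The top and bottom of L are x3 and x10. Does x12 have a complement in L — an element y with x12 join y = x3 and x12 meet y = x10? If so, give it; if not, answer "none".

x4

Need y with x12 ∨ y = x3 and x12 ∧ y = x10.
Checking each element gives: x4.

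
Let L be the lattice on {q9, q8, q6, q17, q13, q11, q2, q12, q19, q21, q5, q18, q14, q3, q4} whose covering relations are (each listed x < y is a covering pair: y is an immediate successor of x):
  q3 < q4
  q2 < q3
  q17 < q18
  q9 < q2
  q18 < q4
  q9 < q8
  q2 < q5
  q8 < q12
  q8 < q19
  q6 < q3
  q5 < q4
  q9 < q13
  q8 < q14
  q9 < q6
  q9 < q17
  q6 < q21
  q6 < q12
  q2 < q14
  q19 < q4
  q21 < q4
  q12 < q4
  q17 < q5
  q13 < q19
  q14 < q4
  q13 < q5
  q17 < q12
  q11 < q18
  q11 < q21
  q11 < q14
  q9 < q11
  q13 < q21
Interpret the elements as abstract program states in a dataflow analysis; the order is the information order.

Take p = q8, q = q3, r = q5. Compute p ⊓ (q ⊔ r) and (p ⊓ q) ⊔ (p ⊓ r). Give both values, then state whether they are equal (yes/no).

q ⊔ r = q4, so p ⊓ (q ⊔ r) = q8 ⊓ q4 = q8.
p ⊓ q = q9 and p ⊓ r = q9, so (p ⊓ q) ⊔ (p ⊓ r) = q9 ⊔ q9 = q9.
Equal: no.

q8; q9; no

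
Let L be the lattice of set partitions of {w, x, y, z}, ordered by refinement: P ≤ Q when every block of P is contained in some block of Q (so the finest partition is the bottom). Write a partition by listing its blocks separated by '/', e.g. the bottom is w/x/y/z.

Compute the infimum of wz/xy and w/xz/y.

The meet (common refinement) of wz/xy and w/xz/y intersects blocks pairwise, giving w/x/y/z.

w/x/y/z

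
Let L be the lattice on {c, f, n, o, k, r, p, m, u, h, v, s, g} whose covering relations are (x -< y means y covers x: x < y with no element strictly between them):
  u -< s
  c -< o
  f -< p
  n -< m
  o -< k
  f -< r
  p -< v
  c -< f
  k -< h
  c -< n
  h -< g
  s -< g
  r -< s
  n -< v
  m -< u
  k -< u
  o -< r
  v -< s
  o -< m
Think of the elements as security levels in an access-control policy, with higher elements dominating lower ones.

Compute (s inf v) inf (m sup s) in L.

s ∧ v = v
m ∨ s = s
v ∧ s = v

v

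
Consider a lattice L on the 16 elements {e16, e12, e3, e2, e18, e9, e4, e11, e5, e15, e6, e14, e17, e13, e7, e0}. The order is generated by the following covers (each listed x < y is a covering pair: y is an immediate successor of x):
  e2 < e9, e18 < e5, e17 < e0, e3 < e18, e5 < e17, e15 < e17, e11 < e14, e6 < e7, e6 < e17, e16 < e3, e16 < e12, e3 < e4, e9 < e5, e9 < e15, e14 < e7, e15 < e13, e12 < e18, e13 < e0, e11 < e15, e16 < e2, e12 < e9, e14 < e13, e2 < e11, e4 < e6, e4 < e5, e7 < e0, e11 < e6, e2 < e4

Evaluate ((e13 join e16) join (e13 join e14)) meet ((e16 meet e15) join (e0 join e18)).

e13

e13 ∨ e16 = e13
e13 ∨ e14 = e13
e13 ∨ e13 = e13
e16 ∧ e15 = e16
e0 ∨ e18 = e0
e16 ∨ e0 = e0
e13 ∧ e0 = e13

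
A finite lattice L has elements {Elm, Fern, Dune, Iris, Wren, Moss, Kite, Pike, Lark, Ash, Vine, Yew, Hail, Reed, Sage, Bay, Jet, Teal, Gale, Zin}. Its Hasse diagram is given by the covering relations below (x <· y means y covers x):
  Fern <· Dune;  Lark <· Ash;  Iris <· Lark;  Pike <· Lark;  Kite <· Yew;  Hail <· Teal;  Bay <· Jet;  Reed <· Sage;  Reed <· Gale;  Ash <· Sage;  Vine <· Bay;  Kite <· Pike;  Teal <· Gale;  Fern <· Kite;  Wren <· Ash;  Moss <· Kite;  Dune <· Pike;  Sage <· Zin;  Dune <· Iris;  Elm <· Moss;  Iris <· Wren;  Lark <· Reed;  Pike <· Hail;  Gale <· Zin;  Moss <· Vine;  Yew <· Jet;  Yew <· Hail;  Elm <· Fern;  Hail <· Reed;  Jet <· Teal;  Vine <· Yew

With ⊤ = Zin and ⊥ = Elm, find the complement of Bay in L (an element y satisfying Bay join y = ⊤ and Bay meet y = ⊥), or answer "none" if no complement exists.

Need y with Bay ∨ y = Zin and Bay ∧ y = Elm.
Checking each element gives: Wren.

Wren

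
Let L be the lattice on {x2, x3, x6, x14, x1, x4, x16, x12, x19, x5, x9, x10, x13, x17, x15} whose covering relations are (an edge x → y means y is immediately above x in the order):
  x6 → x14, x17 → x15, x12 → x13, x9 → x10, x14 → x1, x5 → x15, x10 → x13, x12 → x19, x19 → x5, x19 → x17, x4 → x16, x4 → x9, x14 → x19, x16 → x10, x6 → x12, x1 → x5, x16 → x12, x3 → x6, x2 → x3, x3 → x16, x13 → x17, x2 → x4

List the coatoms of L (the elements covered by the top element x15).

x17, x5

The coatoms are exactly the elements covered by x15: x17, x5.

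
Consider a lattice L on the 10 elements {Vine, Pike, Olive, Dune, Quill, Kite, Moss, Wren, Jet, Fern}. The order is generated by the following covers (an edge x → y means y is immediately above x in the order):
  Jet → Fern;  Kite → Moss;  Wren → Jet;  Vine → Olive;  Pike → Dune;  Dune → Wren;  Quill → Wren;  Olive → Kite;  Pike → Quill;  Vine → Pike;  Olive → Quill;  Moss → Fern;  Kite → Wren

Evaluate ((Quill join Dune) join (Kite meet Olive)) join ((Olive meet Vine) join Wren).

Wren

Quill ∨ Dune = Wren
Kite ∧ Olive = Olive
Wren ∨ Olive = Wren
Olive ∧ Vine = Vine
Vine ∨ Wren = Wren
Wren ∨ Wren = Wren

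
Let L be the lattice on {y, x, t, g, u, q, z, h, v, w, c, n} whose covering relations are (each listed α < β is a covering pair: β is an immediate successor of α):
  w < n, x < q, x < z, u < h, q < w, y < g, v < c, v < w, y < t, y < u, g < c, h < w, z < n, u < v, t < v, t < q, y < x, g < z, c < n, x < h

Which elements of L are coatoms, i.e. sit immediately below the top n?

The coatoms are exactly the elements covered by n: c, w, z.

c, w, z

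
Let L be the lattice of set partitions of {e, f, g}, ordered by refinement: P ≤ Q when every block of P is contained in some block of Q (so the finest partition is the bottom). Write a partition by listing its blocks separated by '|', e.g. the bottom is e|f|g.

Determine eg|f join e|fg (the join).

Common upper bounds of {eg|f, e|fg}: efg.
The least among these is efg.

efg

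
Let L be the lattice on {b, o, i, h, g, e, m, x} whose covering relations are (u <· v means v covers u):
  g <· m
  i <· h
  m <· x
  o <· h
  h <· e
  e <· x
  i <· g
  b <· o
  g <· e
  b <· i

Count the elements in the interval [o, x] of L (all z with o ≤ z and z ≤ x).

The interval [o, x] = {e, h, o, x}, which has 4 elements.

4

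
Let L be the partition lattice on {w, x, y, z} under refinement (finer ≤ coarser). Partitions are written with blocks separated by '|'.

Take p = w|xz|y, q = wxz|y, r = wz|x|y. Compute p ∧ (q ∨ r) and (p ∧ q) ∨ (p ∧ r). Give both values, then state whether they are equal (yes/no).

q ∨ r = wxz|y, so p ∧ (q ∨ r) = w|xz|y ∧ wxz|y = w|xz|y.
p ∧ q = w|xz|y and p ∧ r = w|x|y|z, so (p ∧ q) ∨ (p ∧ r) = w|xz|y ∨ w|x|y|z = w|xz|y.
Equal: yes.

w|xz|y; w|xz|y; yes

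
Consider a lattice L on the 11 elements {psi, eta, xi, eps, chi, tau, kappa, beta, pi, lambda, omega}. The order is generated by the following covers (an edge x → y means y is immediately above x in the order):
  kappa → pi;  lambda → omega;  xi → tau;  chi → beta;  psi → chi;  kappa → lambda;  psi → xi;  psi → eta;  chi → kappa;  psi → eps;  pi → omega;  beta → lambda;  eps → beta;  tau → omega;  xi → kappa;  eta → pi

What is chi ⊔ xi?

Common upper bounds of {chi, xi}: kappa, lambda, omega, pi.
The least among these is kappa.

kappa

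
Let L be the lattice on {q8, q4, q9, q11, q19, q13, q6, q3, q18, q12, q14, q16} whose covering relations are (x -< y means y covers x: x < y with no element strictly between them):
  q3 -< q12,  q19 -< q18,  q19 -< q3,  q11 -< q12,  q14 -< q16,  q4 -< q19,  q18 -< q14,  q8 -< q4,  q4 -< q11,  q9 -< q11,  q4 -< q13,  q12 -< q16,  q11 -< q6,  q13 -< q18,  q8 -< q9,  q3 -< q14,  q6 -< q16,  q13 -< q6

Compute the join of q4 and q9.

q11

Common upper bounds of {q4, q9}: q11, q12, q16, q6.
The least among these is q11.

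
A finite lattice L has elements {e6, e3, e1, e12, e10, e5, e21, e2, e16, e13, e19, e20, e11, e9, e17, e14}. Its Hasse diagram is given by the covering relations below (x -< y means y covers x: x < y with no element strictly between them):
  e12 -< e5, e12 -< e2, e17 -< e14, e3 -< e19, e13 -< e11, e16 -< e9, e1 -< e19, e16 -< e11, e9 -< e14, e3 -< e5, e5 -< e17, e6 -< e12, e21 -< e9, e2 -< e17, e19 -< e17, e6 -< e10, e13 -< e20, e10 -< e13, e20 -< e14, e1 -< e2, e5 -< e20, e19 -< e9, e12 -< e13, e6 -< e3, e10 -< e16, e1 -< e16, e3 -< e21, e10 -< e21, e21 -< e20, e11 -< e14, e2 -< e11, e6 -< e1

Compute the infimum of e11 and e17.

Common lower bounds of {e11, e17}: e1, e12, e2, e6.
The greatest among these is e2.

e2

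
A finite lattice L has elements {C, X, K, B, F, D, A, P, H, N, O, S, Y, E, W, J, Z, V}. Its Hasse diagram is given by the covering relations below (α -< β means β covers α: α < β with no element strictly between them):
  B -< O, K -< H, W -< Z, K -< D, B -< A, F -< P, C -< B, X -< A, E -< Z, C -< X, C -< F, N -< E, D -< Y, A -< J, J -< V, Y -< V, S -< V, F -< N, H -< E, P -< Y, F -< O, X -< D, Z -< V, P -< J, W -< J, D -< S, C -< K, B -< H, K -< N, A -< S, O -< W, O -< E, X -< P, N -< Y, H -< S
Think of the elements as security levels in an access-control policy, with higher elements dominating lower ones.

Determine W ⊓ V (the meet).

W

Common lower bounds of {W, V}: B, C, F, O, W.
The greatest among these is W.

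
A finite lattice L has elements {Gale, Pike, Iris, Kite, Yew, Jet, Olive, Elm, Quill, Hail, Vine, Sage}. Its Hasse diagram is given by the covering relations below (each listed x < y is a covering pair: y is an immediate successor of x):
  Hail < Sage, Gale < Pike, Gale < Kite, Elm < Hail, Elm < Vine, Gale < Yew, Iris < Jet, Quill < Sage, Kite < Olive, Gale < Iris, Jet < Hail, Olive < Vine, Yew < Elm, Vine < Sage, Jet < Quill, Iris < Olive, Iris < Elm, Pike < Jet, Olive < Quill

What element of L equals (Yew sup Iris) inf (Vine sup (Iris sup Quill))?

Yew ∨ Iris = Elm
Iris ∨ Quill = Quill
Vine ∨ Quill = Sage
Elm ∧ Sage = Elm

Elm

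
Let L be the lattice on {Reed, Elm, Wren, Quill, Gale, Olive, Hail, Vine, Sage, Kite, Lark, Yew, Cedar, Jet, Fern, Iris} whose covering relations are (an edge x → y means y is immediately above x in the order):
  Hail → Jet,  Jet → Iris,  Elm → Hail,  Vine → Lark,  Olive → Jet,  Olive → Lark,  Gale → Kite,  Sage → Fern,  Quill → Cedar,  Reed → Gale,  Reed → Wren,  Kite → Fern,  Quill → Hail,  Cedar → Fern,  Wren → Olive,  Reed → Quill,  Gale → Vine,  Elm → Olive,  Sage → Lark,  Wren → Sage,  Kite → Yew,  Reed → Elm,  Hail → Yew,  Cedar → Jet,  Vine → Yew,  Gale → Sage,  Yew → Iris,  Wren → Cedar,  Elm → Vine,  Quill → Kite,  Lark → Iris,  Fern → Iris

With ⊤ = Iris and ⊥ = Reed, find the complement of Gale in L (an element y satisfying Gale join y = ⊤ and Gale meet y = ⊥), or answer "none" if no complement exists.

Jet

Need y with Gale ∨ y = Iris and Gale ∧ y = Reed.
Checking each element gives: Jet.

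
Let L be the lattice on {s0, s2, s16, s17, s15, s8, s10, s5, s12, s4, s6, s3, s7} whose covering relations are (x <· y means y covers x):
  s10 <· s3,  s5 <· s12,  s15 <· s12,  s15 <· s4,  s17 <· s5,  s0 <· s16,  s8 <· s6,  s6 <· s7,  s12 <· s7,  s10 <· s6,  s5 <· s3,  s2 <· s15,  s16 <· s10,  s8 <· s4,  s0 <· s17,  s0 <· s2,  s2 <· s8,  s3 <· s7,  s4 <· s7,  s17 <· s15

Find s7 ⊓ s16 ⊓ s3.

Common lower bounds of {s7, s16, s3}: s0, s16.
The greatest among these is s16.

s16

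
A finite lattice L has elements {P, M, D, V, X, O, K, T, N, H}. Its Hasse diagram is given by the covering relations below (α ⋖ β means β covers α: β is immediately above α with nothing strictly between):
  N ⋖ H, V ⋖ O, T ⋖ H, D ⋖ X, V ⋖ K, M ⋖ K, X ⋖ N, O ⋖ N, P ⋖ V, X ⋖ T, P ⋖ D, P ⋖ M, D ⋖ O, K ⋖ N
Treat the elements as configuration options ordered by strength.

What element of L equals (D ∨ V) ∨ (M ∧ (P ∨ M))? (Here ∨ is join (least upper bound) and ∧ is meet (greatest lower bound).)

N

D ∨ V = O
P ∨ M = M
M ∧ M = M
O ∨ M = N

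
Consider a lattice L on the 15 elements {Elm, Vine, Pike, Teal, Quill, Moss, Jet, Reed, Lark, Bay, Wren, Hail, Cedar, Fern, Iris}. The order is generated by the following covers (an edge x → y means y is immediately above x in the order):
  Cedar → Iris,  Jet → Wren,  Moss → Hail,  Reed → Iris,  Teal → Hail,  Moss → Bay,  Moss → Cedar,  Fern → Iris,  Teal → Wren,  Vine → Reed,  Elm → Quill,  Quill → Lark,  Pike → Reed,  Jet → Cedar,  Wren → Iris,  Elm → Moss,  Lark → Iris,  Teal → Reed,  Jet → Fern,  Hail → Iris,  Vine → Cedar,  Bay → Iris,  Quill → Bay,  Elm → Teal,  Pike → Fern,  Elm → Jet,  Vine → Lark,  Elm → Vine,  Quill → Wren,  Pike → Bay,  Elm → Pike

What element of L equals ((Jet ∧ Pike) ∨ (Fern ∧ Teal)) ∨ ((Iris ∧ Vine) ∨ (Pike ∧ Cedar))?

Jet ∧ Pike = Elm
Fern ∧ Teal = Elm
Elm ∨ Elm = Elm
Iris ∧ Vine = Vine
Pike ∧ Cedar = Elm
Vine ∨ Elm = Vine
Elm ∨ Vine = Vine

Vine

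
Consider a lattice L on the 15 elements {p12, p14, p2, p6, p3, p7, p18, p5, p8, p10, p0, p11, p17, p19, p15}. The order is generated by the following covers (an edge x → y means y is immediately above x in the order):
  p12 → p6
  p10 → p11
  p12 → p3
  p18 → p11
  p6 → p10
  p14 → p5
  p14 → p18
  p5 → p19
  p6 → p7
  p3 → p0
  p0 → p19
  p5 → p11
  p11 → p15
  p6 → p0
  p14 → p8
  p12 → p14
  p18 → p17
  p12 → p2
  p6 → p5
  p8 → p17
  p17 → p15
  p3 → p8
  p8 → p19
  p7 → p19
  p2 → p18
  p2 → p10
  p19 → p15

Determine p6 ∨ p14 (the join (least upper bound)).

Common upper bounds of {p6, p14}: p11, p15, p19, p5.
The least among these is p5.

p5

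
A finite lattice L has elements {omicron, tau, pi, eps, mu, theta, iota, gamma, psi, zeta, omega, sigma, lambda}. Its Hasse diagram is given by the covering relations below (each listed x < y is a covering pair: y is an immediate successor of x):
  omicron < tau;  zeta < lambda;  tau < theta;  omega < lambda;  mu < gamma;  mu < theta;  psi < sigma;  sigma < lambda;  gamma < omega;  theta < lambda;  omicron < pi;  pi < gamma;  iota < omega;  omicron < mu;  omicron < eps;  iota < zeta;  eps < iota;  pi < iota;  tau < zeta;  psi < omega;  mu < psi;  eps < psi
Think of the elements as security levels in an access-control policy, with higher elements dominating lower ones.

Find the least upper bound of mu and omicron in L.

mu

Common upper bounds of {mu, omicron}: gamma, lambda, mu, omega, psi, sigma, theta.
The least among these is mu.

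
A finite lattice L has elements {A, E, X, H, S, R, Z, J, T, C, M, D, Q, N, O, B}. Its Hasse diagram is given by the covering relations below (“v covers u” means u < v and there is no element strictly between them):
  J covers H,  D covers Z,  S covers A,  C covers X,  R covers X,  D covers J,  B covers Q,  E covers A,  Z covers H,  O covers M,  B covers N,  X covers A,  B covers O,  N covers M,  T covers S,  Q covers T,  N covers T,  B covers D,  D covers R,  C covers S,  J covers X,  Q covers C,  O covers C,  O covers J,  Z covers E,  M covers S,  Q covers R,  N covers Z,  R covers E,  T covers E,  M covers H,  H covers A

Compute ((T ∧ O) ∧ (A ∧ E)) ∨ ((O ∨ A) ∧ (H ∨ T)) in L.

T ∧ O = S
A ∧ E = A
S ∧ A = A
O ∨ A = O
H ∨ T = N
O ∧ N = M
A ∨ M = M

M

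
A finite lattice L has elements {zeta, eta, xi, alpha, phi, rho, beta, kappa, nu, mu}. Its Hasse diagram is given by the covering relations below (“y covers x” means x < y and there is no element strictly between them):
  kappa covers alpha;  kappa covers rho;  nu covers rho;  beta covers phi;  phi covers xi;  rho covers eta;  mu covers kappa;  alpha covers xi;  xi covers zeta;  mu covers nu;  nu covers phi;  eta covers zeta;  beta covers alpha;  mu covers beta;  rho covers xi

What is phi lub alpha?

Common upper bounds of {phi, alpha}: beta, mu.
The least among these is beta.

beta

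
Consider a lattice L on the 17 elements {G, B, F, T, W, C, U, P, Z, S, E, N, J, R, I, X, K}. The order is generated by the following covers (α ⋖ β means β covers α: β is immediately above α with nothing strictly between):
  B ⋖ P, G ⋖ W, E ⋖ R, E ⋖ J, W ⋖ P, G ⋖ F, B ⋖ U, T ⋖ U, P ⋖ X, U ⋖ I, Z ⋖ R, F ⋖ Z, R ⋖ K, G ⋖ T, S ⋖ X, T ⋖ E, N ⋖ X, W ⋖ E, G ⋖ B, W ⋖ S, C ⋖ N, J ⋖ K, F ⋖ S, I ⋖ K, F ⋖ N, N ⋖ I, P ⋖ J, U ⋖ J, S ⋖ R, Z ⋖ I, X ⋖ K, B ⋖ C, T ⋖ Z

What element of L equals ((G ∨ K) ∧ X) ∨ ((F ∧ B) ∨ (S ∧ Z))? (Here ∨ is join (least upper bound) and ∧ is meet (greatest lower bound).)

G ∨ K = K
K ∧ X = X
F ∧ B = G
S ∧ Z = F
G ∨ F = F
X ∨ F = X

X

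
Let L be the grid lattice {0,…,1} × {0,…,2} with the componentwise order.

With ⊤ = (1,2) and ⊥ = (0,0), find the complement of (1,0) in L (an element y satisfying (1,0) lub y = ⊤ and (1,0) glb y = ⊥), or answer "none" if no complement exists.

(0,2)

Need y with (1,0) ∨ y = (1,2) and (1,0) ∧ y = (0,0).
Checking each element gives: (0,2).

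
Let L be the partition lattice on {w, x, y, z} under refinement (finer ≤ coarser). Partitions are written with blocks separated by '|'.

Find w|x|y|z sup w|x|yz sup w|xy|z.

w|xyz

The join of w|x|y|z, w|x|yz, w|xy|z merges any blocks that overlap across the partitions, giving w|xyz.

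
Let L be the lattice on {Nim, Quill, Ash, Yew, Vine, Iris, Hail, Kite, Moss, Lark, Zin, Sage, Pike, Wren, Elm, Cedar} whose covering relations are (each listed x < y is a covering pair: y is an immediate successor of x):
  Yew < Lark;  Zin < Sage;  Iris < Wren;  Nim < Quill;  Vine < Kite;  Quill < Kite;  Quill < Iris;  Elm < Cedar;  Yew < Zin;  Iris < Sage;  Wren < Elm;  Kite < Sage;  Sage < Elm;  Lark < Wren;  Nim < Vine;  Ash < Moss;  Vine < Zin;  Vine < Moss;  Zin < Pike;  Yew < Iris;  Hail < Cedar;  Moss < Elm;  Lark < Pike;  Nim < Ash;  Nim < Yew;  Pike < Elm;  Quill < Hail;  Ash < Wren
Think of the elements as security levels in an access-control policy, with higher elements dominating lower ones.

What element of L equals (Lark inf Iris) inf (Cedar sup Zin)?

Yew

Lark ∧ Iris = Yew
Cedar ∨ Zin = Cedar
Yew ∧ Cedar = Yew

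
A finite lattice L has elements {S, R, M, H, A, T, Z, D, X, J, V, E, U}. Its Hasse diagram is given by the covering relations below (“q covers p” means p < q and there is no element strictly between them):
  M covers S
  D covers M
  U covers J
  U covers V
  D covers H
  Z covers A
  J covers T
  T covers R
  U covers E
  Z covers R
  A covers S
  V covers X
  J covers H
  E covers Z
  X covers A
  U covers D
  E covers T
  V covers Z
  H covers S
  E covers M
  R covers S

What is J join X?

Common upper bounds of {J, X}: U.
The least among these is U.

U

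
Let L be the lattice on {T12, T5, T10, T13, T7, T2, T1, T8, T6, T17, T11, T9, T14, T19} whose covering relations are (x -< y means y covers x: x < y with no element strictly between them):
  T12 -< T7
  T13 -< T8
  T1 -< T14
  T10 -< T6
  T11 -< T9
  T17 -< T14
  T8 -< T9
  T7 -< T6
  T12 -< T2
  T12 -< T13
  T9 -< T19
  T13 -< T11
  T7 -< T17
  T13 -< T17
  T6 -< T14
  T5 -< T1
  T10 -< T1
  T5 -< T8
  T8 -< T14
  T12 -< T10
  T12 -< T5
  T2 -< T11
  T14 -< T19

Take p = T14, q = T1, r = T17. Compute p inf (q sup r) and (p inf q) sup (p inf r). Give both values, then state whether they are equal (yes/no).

T14; T14; yes

q sup r = T14, so p inf (q sup r) = T14 inf T14 = T14.
p inf q = T1 and p inf r = T17, so (p inf q) sup (p inf r) = T1 sup T17 = T14.
Equal: yes.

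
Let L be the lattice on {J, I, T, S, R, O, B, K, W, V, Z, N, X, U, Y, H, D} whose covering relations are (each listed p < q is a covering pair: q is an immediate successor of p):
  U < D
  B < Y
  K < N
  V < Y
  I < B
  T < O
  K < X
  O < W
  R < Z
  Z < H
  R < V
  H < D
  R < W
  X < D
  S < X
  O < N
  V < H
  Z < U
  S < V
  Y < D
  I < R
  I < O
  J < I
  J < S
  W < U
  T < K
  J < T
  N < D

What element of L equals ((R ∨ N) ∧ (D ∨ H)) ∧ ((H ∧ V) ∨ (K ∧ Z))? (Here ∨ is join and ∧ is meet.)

R ∨ N = D
D ∨ H = D
D ∧ D = D
H ∧ V = V
K ∧ Z = J
V ∨ J = V
D ∧ V = V

V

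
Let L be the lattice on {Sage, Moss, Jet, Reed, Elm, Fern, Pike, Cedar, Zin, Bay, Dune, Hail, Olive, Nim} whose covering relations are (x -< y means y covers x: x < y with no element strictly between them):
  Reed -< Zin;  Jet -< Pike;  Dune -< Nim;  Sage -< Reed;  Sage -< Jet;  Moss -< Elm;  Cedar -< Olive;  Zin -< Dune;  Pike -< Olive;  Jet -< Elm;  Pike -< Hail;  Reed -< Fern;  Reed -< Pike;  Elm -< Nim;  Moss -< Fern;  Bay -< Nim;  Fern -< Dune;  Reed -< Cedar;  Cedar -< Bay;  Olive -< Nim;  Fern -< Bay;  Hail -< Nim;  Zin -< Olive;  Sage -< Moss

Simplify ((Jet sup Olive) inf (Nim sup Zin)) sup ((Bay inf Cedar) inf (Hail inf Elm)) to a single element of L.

Olive

Jet ∨ Olive = Olive
Nim ∨ Zin = Nim
Olive ∧ Nim = Olive
Bay ∧ Cedar = Cedar
Hail ∧ Elm = Jet
Cedar ∧ Jet = Sage
Olive ∨ Sage = Olive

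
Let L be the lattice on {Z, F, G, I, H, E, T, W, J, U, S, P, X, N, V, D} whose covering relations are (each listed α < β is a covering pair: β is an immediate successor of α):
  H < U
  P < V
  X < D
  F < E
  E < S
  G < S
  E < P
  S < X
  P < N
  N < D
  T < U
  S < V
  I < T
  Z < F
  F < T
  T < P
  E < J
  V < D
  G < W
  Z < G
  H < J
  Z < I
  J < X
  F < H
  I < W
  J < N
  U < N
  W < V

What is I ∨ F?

Common upper bounds of {I, F}: D, N, P, T, U, V.
The least among these is T.

T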